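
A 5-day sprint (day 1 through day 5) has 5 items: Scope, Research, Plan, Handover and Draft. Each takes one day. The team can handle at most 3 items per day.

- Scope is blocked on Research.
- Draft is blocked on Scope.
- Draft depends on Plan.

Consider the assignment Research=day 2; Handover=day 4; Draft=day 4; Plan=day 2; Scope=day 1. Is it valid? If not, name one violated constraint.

Draft is blocked on Scope — holds.
Draft depends on Plan — holds.
Scope is blocked on Research — violated.
The team can handle at most 3 items per day — holds.

No. Scope is blocked on Research is not satisfied.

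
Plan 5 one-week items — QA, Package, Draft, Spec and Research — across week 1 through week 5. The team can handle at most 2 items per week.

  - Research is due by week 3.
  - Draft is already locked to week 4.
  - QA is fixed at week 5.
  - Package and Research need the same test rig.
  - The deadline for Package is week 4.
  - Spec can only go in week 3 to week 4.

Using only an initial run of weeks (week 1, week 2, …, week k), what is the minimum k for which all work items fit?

With at most 2 per week and 5 work items, at least 3 weeks are needed.
QA can't be placed before week 5, so the schedule must run through at least week 5.
5 works (last occupied week: week 5): for example Draft=week 4; Research=week 1; Spec=week 3; QA=week 5; Package=week 2.

5 weeks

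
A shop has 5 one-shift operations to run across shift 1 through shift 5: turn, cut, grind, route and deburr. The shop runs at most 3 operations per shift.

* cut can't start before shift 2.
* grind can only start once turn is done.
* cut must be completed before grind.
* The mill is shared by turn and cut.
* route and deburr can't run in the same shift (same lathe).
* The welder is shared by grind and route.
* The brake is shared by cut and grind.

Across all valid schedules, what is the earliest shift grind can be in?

Precedence pushes grind to at least shift 3.
grind at shift 3 is achievable: deburr -> shift 2, cut -> shift 2, grind -> shift 3, turn -> shift 1, route -> shift 1.

shift 3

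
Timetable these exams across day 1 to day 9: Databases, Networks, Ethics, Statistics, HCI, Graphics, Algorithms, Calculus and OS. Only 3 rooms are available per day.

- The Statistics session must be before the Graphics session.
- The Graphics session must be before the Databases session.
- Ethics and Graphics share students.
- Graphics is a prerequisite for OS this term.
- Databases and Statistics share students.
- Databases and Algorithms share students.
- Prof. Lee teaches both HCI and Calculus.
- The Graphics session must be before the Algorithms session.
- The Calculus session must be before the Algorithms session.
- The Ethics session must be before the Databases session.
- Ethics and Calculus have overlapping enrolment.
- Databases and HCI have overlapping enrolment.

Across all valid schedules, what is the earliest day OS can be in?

day 3

Precedence pushes OS to at least day 3.
OS at day 3 is achievable: Calculus in day 2, Algorithms in day 4, OS in day 3, Graphics in day 2, HCI in day 4, Ethics in day 1, Databases in day 3, Networks in day 1, Statistics in day 1.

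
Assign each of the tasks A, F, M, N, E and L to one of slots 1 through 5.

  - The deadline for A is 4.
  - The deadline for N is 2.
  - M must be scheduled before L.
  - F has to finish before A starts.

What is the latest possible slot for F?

Downstream work caps F at 3.
F at 3 is achievable: N in 1, E in 1, L in 2, F in 3, M in 1, A in 4.

3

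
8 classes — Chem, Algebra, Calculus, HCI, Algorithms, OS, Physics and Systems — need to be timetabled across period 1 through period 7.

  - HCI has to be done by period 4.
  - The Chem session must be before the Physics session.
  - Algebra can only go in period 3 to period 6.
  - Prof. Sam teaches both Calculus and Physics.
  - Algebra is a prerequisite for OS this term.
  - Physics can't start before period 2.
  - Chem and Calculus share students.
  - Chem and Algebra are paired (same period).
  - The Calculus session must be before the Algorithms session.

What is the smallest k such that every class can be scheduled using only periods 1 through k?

The precedence chain requires at least 2 distinct periods.
Propagating the time windows through the other constraints, OS can't land before period 4, so the schedule must run through at least period 4.
4 works (last occupied period: period 4): for example Chem=period 3; Physics=period 4; Calculus=period 1; Systems=period 1; OS=period 4; Algebra=period 3; Algorithms=period 2; HCI=period 1.

4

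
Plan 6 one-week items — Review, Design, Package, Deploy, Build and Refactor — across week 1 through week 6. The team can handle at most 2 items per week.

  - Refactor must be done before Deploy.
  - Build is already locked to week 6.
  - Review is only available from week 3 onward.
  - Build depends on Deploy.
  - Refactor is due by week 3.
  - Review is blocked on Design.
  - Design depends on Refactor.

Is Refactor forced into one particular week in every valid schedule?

Refactor can be week 1 (e.g. Refactor in week 1, Build in week 6, Review in week 3, Deploy in week 2, Design in week 2, Package in week 1) or week 2 (e.g. Design in week 3; Deploy in week 3; Build in week 6; Package in week 1; Refactor in week 2; Review in week 4).

No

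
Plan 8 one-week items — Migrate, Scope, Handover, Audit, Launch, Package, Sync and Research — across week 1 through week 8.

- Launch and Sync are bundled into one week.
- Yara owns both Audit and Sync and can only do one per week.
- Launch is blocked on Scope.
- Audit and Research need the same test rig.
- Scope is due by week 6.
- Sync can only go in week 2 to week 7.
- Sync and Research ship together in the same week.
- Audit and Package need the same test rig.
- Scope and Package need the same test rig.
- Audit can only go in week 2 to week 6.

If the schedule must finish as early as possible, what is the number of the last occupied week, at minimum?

week 3

The precedence chain requires at least 2 distinct weeks.
Could 2 weeks be enough, i.e. nothing placed later than week 2? No: Scope's window within 2 weeks is {week 1, week 2}; Audit's window within 2 weeks is {week 2}; Launch must come after Scope (at week 1 or later) → {week 2}; Scope must come before Launch (at week 2 or earlier) → {week 1}; Package can't share with Scope (week 1) → {week 2}; Package can't share with Audit (week 2) → nothing is left.
So 2 weeks is not enough.
3 works (last occupied week: week 3): for example Launch=week 3, Migrate=week 1, Audit=week 2, Scope=week 1, Handover=week 1, Package=week 3, Research=week 3, Sync=week 3.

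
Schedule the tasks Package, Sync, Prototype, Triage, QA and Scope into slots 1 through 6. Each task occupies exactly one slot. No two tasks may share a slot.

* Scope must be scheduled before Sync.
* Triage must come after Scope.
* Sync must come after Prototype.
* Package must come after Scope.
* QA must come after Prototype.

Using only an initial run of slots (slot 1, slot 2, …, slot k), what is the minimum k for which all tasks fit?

The precedence chain requires at least 2 distinct slots.
With at most 1 per slot and 6 tasks, at least 6 slots are needed.
6 works (last occupied slot: 6): for example Sync in 3, Package in 4, Triage in 5, QA in 6, Scope in 1, Prototype in 2.

6 slots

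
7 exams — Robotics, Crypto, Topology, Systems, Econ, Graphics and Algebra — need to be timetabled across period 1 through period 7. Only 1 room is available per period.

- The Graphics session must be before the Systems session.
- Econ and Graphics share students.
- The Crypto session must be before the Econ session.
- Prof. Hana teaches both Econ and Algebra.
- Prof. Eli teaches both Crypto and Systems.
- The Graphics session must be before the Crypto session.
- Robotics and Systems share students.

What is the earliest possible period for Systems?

period 2

Precedence pushes Systems to at least period 2.
Systems at period 2 is achievable: Topology=period 6; Systems=period 2; Algebra=period 7; Econ=period 4; Robotics=period 5; Graphics=period 1; Crypto=period 3.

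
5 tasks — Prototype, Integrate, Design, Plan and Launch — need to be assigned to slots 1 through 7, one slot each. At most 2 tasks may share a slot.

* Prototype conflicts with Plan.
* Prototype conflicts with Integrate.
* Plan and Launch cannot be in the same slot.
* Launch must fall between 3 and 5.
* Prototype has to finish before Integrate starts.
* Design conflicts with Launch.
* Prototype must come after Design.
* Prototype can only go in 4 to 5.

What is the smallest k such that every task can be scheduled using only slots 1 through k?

The precedence chain requires at least 3 distinct slots.
With at most 2 per slot and 5 tasks, at least 3 slots are needed.
Propagating the time windows through the other constraints, Integrate can't land before 5, so the schedule must run through at least slot 5.
5 works (last occupied slot: 5): for example Integrate in 5; Design in 1; Launch in 3; Plan in 1; Prototype in 4.

5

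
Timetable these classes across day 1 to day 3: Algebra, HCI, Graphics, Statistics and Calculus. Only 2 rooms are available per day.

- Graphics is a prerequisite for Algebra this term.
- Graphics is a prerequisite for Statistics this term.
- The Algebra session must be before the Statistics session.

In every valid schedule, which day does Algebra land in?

Precedence pushes Algebra to at least day 2; downstream work caps Algebra at day 2.
So Algebra is pinned to day 2.

day 2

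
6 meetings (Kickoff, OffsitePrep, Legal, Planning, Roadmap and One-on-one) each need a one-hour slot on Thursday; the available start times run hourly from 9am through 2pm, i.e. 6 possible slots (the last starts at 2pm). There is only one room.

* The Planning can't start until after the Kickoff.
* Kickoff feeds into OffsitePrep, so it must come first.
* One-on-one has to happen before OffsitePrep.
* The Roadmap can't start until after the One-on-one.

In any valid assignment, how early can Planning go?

10am

Precedence pushes Planning to at least 10am.
Planning at 10am is achievable: Roadmap in 1pm, OffsitePrep in 12pm, Legal in 2pm, One-on-one in 11am, Kickoff in 9am, Planning in 10am.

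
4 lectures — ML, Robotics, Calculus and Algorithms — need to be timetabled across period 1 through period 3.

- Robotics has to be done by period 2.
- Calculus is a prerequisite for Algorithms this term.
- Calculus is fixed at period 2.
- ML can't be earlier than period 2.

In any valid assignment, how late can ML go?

ML is available from period 2.
ML at period 3 is achievable: Calculus -> period 2; Algorithms -> period 3; ML -> period 3; Robotics -> period 1.

period 3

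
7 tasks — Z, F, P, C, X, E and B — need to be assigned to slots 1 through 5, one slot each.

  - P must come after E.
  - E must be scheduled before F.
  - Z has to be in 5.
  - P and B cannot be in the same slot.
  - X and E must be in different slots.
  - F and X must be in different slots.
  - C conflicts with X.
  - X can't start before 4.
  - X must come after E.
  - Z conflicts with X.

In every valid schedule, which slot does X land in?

4

X's window is 4–5.
Z is fixed at 5, and X can't share a slot with Z.
So X must be 4.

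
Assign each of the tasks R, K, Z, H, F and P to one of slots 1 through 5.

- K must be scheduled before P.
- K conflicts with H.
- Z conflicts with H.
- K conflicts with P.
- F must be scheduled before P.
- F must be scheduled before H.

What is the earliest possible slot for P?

Precedence pushes P to at least 2.
P at 2 is achievable: Z=1; K=1; H=2; F=1; R=1; P=2.

2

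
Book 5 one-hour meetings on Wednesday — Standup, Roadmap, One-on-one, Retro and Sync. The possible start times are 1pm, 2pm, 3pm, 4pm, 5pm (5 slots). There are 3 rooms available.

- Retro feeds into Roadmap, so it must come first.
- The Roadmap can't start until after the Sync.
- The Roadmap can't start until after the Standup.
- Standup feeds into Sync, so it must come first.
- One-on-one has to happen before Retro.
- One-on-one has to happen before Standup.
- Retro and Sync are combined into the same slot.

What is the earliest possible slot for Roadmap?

Precedence pushes Roadmap to at least 4pm.
Roadmap at 4pm is achievable: Roadmap in 4pm, Retro in 3pm, One-on-one in 1pm, Standup in 2pm, Sync in 3pm.

4pm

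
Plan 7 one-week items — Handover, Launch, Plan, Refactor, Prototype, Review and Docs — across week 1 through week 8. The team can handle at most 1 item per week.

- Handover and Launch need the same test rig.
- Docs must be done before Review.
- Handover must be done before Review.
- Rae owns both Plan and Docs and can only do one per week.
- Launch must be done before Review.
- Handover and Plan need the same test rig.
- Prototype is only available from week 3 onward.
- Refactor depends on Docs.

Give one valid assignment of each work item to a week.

Refactor -> week 6; Docs -> week 1; Review -> week 5; Launch -> week 4; Plan -> week 7; Prototype -> week 3; Handover -> week 2

Checking: Docs(week 1) before Review(week 5); Handover(week 2) before Review(week 5); Launch(week 4) before Review(week 5); Docs(week 1) before Refactor(week 6); Plan(week 7) != Docs(week 1); Handover(week 2) != Plan(week 7); Handover(week 2) != Launch(week 4); Prototype=week 3 in [week 3,week 8]; max 1 per week (cap 1).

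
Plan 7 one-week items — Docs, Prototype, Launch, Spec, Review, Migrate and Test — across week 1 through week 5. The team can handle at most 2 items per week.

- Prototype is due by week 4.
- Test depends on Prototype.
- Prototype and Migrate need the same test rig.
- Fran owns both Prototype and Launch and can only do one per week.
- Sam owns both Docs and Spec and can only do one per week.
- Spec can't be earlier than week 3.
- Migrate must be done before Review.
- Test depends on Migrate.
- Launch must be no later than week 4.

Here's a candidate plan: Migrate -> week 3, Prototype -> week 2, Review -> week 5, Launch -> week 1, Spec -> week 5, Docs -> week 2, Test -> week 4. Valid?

Test depends on Prototype — holds.
Prototype and Migrate need the same test rig — holds.
Prototype is due by week 4 — holds.
Migrate must be done before Review — holds.
Sam owns both Docs and Spec and can only do one per week — holds.
Test depends on Migrate — holds.
Fran owns both Prototype and Launch and can only do one per week — holds.
Spec can't be earlier than week 3 — holds.
The team can handle at most 2 items per week — holds.
Launch must be no later than week 4 — holds.

Valid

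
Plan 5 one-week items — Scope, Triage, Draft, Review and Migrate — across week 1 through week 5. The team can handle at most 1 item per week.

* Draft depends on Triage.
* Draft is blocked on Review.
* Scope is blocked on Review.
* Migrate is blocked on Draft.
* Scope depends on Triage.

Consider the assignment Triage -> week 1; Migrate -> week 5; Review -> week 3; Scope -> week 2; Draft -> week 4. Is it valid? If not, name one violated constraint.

Draft depends on Triage — holds.
Scope is blocked on Review — violated.
Migrate is blocked on Draft — holds.
The team can handle at most 1 item per week — holds.
Scope depends on Triage — holds.
Draft is blocked on Review — holds.

Invalid. Scope is blocked on Review.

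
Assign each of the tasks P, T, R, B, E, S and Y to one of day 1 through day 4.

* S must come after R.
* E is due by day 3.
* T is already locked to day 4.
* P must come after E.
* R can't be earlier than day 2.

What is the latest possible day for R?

day 3

R is available from day 2; downstream work caps R at day 3.
R at day 3 is achievable: Y=day 1, T=day 4, R=day 3, E=day 1, P=day 2, B=day 1, S=day 4.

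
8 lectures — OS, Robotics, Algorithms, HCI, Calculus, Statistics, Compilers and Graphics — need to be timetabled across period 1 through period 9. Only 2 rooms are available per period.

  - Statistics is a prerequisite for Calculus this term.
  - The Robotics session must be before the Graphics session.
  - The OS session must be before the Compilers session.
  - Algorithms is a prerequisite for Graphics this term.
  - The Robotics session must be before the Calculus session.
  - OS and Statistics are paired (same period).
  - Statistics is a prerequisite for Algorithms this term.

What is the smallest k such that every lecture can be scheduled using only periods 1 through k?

4 periods

The precedence chain requires at least 3 distinct periods.
With at most 2 per period and 8 lectures, at least 4 periods are needed.
4 works (last occupied period: period 4): for example Graphics in period 4; Robotics in period 1; Algorithms in period 3; Calculus in period 3; Statistics in period 2; HCI in period 1; OS in period 2; Compilers in period 4.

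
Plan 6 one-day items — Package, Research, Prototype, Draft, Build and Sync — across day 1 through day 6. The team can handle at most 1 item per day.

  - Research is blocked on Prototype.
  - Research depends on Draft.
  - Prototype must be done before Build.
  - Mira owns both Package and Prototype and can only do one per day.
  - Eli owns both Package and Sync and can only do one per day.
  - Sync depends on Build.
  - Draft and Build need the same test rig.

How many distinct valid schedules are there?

54

Splitting on Research: it can be day 3 (6), day 4 (12), day 5 (16), day 6 (20). Listing each branch's schedules as (Package, Prototype, Draft, Build, Sync) by day number:
Research=day 3: (4,1,2,5,6) (4,2,1,5,6) (5,1,2,4,6) (5,2,1,4,6) (6,1,2,4,5) (6,2,1,4,5) — 6.
Research=day 4: (1,2,3,5,6) (1,3,2,5,6) (2,1,3,5,6) (2,3,1,5,6) (3,1,2,5,6) (3,2,1,5,6) (5,1,2,3,6) (5,1,3,2,6) (5,2,1,3,6) (6,1,2,3,5) (6,1,3,2,5) (6,2,1,3,5) — 12.
Research=day 5: (1,2,3,4,6) (1,2,4,3,6) (1,3,2,4,6) (2,1,3,4,6) (2,1,4,3,6) (2,3,1,4,6) (3,1,2,4,6) (3,1,4,2,6) (3,2,1,4,6) (4,1,2,3,6) (4,1,3,2,6) (4,2,1,3,6) (6,1,2,3,4) (6,1,3,2,4) (6,1,4,2,3) (6,2,1,3,4) — 16.
Research=day 6: (1,2,3,4,5) (1,2,4,3,5) (1,2,5,3,4) (1,3,2,4,5) (2,1,3,4,5) (2,1,4,3,5) (2,1,5,3,4) (2,3,1,4,5) (3,1,2,4,5) (3,1,4,2,5) (3,1,5,2,4) (3,2,1,4,5) (4,1,2,3,5) (4,1,3,2,5) (4,1,5,2,3) (4,2,1,3,5) (5,1,2,3,4) (5,1,3,2,4) (5,1,4,2,3) (5,2,1,3,4) — 20.
Summing: 6 + 12 + 16 + 20 = 54.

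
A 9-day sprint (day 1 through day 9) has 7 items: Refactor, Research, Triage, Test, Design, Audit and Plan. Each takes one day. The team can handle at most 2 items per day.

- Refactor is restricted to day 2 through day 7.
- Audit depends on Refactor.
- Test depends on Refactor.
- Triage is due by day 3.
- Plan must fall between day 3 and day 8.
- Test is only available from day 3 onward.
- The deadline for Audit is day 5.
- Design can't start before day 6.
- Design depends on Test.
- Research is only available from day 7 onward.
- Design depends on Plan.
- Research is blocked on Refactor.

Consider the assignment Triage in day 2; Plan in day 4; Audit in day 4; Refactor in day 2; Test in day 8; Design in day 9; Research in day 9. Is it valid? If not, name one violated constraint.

Yes, all constraints hold

Audit depends on Refactor — holds.
Plan must fall between day 3 and day 8 — holds.
Design depends on Test — holds.
The team can handle at most 2 items per day — holds.
Research is only available from day 7 onward — holds.
Research is blocked on Refactor — holds.
Design depends on Plan — holds.
Test depends on Refactor — holds.
Triage is due by day 3 — holds.
The deadline for Audit is day 5 — holds.
Test is only available from day 3 onward — holds.
Refactor is restricted to day 2 through day 7 — holds.
Design can't start before day 6 — holds.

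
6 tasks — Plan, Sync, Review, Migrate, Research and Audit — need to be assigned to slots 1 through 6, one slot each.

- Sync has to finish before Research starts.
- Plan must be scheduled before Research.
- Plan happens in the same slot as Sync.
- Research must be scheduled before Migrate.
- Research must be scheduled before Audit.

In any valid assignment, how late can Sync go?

Downstream work caps Sync at 4.
Sync at 4 is achievable: Audit in 6, Sync in 4, Research in 5, Review in 1, Migrate in 6, Plan in 4.

4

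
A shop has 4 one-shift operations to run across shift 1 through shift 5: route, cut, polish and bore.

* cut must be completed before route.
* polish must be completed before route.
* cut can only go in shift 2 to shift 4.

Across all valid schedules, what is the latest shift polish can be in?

shift 4

Downstream work caps polish at shift 4.
polish at shift 4 is achievable: cut in shift 2, route in shift 5, polish in shift 4, bore in shift 1.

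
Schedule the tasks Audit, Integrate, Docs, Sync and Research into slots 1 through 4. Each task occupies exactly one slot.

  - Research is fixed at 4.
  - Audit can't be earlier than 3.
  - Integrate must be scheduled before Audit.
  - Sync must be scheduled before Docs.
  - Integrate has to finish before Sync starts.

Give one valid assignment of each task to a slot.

Docs=3; Integrate=1; Audit=3; Sync=2; Research=4

Checking: Sync(2) before Docs(3); Integrate(1) before Audit(3); Integrate(1) before Sync(2); Research=4 in [4,4]; Audit=3 in [3,4].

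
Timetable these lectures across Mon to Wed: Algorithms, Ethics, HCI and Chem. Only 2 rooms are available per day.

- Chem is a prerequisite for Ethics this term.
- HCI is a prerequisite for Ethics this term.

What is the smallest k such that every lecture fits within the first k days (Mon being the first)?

2

The precedence chain requires at least 2 distinct days.
With at most 2 per day and 4 lectures, at least 2 days are needed.
2 works (last occupied day: Tue): for example HCI -> Mon, Chem -> Mon, Ethics -> Tue, Algorithms -> Tue.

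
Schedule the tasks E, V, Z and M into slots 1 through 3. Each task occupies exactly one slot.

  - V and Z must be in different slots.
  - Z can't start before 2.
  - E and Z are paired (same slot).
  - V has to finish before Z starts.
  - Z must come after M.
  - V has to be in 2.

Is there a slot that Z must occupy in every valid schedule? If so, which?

Z's window is 2–3.
V is fixed at 2, and Z can't share a slot with V.
So Z must be 3.

3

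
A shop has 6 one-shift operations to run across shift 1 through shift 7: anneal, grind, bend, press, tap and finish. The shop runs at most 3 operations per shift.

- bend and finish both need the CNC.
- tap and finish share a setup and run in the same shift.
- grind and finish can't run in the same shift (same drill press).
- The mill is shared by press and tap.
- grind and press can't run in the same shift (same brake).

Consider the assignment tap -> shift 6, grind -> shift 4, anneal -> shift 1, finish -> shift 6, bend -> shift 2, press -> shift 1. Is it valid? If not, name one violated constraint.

grind and press can't run in the same shift (same brake) — holds.
bend and finish both need the CNC — holds.
The mill is shared by press and tap — holds.
The shop runs at most 3 operations per shift — holds.
tap and finish share a setup and run in the same shift — holds.
grind and finish can't run in the same shift (same drill press) — holds.

Valid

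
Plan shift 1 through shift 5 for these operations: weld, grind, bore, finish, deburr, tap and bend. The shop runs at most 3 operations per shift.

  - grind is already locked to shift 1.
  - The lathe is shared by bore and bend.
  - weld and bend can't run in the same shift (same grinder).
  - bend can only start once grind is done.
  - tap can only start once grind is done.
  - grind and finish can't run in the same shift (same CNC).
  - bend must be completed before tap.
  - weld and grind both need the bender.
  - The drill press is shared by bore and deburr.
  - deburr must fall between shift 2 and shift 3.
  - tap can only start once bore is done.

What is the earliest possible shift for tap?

Precedence pushes tap to at least shift 3.
tap at shift 3 is achievable: bend in shift 2, bore in shift 1, weld in shift 3, deburr in shift 2, tap in shift 3, grind in shift 1, finish in shift 2.

shift 3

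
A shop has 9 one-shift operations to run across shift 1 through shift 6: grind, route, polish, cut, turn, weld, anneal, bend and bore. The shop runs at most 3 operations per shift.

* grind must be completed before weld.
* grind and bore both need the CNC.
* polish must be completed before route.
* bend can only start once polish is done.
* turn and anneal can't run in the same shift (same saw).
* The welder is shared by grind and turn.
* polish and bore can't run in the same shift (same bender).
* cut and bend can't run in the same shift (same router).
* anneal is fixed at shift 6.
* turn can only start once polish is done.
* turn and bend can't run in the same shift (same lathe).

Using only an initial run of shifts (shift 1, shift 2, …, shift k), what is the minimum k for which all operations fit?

6 shifts

The precedence chain requires at least 2 distinct shifts.
With at most 3 per shift and 9 operations, at least 3 shifts are needed.
anneal can't be placed before shift 6, so the schedule must run through at least shift 6.
6 works (last occupied shift: shift 6): for example polish=shift 1; bore=shift 3; grind=shift 1; anneal=shift 6; route=shift 2; bend=shift 3; weld=shift 2; turn=shift 2; cut=shift 1.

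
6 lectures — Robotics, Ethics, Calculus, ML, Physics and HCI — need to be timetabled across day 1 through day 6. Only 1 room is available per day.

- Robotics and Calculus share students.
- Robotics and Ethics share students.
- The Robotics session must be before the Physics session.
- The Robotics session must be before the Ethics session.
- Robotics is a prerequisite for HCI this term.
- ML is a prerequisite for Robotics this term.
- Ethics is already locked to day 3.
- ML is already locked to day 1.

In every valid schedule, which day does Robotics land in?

ML is fixed at day 1 and must come before Robotics, so Robotics is at least day 2.
Ethics is fixed at day 3 and must come after Robotics, so Robotics is at most day 2.
So Robotics must be day 2.

day 2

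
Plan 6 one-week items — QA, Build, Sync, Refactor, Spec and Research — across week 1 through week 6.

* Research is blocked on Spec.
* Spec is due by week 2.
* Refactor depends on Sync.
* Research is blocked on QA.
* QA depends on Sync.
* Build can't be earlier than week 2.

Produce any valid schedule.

Refactor -> week 2, Sync -> week 1, Build -> week 2, QA -> week 2, Research -> week 3, Spec -> week 1

Checking: QA(week 2) before Research(week 3); Spec(week 1) before Research(week 3); Sync(week 1) before Refactor(week 2); Sync(week 1) before QA(week 2); Build=week 2 in [week 2,week 6]; Spec=week 1 in [week 1,week 2].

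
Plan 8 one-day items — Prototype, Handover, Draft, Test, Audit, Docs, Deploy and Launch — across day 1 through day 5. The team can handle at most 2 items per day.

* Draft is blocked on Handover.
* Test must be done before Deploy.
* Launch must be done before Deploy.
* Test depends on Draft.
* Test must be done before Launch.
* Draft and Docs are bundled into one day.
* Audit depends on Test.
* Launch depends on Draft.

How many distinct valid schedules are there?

Splitting on Prototype: it can be day 1 (2), day 3 (2), day 4 (1), day 5 (1). Listing each branch's schedules as (Handover, Draft, Test, Audit, Docs, Deploy, Launch) by day number:
Prototype=day 1: (1,2,3,4,2,5,4) (1,2,3,5,2,5,4) — 2.
Prototype=day 3: (1,2,3,4,2,5,4) (1,2,3,5,2,5,4) — 2.
Prototype=day 4: (1,2,3,5,2,5,4) — 1.
Prototype=day 5: (1,2,3,4,2,5,4) — 1.
Summing: 2 + 2 + 1 + 1 = 6.

6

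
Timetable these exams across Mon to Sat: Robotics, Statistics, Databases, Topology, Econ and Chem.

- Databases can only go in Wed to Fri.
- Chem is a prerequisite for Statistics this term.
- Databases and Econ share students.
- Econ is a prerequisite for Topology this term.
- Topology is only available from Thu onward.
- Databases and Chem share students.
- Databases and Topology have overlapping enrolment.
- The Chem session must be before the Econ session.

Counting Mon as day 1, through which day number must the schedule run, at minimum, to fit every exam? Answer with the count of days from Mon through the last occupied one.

The precedence chain requires at least 3 distinct days.
Topology can't be placed before Thu — that is day 4 counting from Mon — so the schedule must run through at least 4 days.
4 works (last occupied day: Thu): for example Econ in Tue, Chem in Mon, Topology in Thu, Statistics in Tue, Robotics in Mon, Databases in Wed.

4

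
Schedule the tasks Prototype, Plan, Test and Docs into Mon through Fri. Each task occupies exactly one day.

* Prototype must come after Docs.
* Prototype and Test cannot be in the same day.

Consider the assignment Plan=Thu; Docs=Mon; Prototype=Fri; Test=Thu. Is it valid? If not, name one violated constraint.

Prototype and Test cannot be in the same day — holds.
Prototype must come after Docs — holds.

Yes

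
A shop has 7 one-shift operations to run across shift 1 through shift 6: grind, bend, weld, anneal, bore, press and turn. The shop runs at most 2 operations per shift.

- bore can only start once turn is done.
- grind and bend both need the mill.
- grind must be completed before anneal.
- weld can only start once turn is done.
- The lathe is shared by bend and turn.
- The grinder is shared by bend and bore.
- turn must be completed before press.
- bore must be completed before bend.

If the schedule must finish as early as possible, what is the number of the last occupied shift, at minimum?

The precedence chain requires at least 3 distinct shifts.
With at most 2 per shift and 7 operations, at least 4 shifts are needed.
4 works (last occupied shift: shift 4): for example turn in shift 1; bore in shift 2; grind in shift 1; press in shift 4; anneal in shift 3; bend in shift 3; weld in shift 2.

shift 4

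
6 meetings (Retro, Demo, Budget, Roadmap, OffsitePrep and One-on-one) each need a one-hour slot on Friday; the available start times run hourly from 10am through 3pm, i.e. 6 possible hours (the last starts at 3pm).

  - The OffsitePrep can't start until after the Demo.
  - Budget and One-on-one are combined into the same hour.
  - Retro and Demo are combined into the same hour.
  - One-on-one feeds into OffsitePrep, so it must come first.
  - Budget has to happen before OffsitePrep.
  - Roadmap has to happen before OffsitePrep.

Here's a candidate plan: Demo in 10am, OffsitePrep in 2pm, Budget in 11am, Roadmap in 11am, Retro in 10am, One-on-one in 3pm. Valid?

No — it violates: Budget and One-on-one are combined into the same hour

Budget has to happen before OffsitePrep — holds.
Retro and Demo are combined into the same hour — holds.
Roadmap has to happen before OffsitePrep — holds.
One-on-one feeds into OffsitePrep, so it must come first — violated.
The OffsitePrep can't start until after the Demo — holds.
Budget and One-on-one are combined into the same hour — violated.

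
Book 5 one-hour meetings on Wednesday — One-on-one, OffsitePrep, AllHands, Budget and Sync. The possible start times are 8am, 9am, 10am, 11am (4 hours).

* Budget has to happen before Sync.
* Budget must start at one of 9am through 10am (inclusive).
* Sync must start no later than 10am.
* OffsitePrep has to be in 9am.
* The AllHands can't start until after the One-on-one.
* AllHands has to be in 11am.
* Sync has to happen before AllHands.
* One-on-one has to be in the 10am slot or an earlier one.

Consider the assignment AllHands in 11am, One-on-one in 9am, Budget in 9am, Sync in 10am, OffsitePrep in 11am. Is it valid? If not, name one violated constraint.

OffsitePrep has to be in 9am — violated.
Budget must start at one of 9am through 10am (inclusive) — holds.
Budget has to happen before Sync — holds.
The AllHands can't start until after the One-on-one — holds.
AllHands has to be in 11am — holds.
Sync has to happen before AllHands — holds.
One-on-one has to be in the 10am slot or an earlier one — holds.
Sync must start no later than 10am — holds.

Invalid. OffsitePrep has to be in 9am.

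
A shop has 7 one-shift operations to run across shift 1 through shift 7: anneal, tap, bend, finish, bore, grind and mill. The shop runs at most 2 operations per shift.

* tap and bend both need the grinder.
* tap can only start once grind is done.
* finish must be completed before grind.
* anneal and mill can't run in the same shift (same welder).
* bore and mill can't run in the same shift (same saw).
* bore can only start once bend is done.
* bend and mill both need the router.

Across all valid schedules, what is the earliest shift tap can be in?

Precedence pushes tap to at least shift 3.
tap at shift 3 is achievable: finish=shift 1; anneal=shift 3; bore=shift 2; grind=shift 2; bend=shift 1; mill=shift 4; tap=shift 3.

shift 3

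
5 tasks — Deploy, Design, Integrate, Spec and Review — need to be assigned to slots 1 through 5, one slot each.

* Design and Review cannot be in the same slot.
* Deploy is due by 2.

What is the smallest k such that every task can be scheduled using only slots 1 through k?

Could 1 slot be enough, i.e. nothing placed later than 1? No: Review can't share with Design (1) → nothing is left.
So 1 slot is not enough.
2 works (last occupied slot: 2): for example Review=2, Deploy=1, Spec=1, Integrate=1, Design=1.

2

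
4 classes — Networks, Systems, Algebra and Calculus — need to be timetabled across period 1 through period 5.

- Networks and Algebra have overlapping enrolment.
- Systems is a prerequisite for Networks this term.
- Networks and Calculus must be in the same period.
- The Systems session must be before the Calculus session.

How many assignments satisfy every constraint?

40

Splitting on Networks: it can be period 2 (4), period 3 (8), period 4 (12), period 5 (16). Listing each branch's schedules as (Systems, Algebra, Calculus) by period number:
Networks=period 2: (1,1,2) (1,3,2) (1,4,2) (1,5,2) — 4.
Networks=period 3: (1,1,3) (1,2,3) (1,4,3) (1,5,3) (2,1,3) (2,2,3) (2,4,3) (2,5,3) — 8.
Networks=period 4: (1,1,4) (1,2,4) (1,3,4) (1,5,4) (2,1,4) (2,2,4) (2,3,4) (2,5,4) (3,1,4) (3,2,4) (3,3,4) (3,5,4) — 12.
Networks=period 5: (1,1,5) (1,2,5) (1,3,5) (1,4,5) (2,1,5) (2,2,5) (2,3,5) (2,4,5) (3,1,5) (3,2,5) (3,3,5) (3,4,5) (4,1,5) (4,2,5) (4,3,5) (4,4,5) — 16.
Summing: 4 + 8 + 12 + 16 = 40.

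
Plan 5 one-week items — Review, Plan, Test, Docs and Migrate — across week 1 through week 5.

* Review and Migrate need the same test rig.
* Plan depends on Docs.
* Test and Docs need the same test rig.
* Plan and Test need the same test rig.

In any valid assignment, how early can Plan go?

week 2

Precedence pushes Plan to at least week 2.
Plan at week 2 is achievable: Plan -> week 2; Docs -> week 1; Review -> week 1; Test -> week 3; Migrate -> week 2.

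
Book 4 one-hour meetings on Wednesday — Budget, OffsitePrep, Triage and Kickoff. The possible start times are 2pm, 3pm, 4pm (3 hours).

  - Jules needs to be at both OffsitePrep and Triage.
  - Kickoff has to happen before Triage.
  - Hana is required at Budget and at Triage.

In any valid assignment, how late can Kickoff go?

Downstream work caps Kickoff at 3pm.
Kickoff at 3pm is achievable: Kickoff -> 3pm; Triage -> 4pm; OffsitePrep -> 2pm; Budget -> 2pm.

3pm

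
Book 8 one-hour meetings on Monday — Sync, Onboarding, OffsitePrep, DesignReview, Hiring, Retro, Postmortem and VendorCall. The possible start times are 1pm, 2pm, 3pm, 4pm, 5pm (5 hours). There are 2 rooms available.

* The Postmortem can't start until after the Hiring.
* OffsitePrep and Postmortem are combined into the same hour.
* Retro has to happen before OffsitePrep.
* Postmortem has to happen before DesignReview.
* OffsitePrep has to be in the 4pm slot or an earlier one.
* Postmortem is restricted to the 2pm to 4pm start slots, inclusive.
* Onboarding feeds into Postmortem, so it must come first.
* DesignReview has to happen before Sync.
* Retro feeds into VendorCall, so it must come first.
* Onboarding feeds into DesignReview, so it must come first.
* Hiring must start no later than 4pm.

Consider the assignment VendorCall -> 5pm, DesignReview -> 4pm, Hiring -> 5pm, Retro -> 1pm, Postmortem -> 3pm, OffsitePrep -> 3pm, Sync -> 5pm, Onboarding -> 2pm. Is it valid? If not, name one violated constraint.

No. Hiring must start no later than 4pm is not satisfied.

Postmortem has to happen before DesignReview — holds.
Retro has to happen before OffsitePrep — holds.
OffsitePrep and Postmortem are combined into the same hour — holds.
The Postmortem can't start until after the Hiring — violated.
DesignReview has to happen before Sync — holds.
Onboarding feeds into DesignReview, so it must come first — holds.
OffsitePrep has to be in the 4pm slot or an earlier one — holds.
Retro feeds into VendorCall, so it must come first — holds.
Onboarding feeds into Postmortem, so it must come first — holds.
Hiring must start no later than 4pm — violated.
Postmortem is restricted to the 2pm to 4pm start slots, inclusive — holds.
There are 2 rooms available — violated.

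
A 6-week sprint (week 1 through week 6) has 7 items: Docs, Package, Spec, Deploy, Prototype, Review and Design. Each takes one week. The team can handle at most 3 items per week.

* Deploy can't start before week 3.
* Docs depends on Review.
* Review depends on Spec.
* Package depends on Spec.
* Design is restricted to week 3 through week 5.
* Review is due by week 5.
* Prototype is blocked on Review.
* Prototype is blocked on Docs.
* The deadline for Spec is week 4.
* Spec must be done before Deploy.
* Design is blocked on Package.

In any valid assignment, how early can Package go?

week 2

Precedence pushes Package to at least week 2; downstream work caps Package at week 4.
Package at week 2 is achievable: Deploy -> week 3, Review -> week 2, Package -> week 2, Design -> week 3, Prototype -> week 4, Docs -> week 3, Spec -> week 1.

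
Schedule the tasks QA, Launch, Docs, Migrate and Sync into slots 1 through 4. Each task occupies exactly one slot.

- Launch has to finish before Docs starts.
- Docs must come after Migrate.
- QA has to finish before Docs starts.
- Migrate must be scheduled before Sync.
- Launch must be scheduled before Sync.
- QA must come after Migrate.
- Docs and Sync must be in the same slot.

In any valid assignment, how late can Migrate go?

Downstream work caps Migrate at 2.
Migrate at 2 is achievable: Docs=4, Launch=1, Sync=4, Migrate=2, QA=3.

2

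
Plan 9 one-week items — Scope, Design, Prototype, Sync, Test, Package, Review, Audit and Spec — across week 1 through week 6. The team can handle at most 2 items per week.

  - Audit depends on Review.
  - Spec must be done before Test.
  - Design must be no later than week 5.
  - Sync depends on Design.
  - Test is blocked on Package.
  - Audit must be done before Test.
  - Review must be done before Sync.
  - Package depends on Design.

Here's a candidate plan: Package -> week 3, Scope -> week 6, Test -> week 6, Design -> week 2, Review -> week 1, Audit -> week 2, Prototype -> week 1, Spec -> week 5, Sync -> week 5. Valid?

Design must be no later than week 5 — holds.
Sync depends on Design — holds.
Test is blocked on Package — holds.
Audit must be done before Test — holds.
Review must be done before Sync — holds.
Audit depends on Review — holds.
Package depends on Design — holds.
The team can handle at most 2 items per week — holds.
Spec must be done before Test — holds.

Yes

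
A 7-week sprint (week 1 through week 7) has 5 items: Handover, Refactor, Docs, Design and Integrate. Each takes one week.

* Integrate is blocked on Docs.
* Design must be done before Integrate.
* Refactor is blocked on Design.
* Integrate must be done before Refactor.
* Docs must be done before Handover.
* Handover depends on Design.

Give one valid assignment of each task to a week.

Integrate in week 2, Docs in week 1, Handover in week 2, Design in week 1, Refactor in week 3

Checking: Docs(week 1) before Integrate(week 2); Docs(week 1) before Handover(week 2); Design(week 1) before Refactor(week 3); Integrate(week 2) before Refactor(week 3); Design(week 1) before Handover(week 2); Design(week 1) before Integrate(week 2).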